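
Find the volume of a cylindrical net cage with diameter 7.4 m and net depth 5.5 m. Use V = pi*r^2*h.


r = d/2 = 7.4/2 = 3.7 m
Base area = pi*r^2 = pi*3.7^2 = 43.008403 m^2
Volume = 43.008403 * 5.5 = 236.546 m^3

236.546 m^3


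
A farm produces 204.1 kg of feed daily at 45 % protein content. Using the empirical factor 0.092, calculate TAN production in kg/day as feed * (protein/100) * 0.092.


Protein in feed = 204.1 * 45/100 = 91.845 kg/day
TAN = protein * 0.092 = 91.845 * 0.092 = 8.44974 kg/day

8.44974 kg/day


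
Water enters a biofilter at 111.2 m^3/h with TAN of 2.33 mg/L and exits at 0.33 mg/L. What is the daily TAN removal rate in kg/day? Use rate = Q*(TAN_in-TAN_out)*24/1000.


Concentration drop: TAN_in - TAN_out = 2.33 - 0.33 = 2 mg/L
Hourly TAN removed = Q * dTAN = 111.2 m^3/h * 2 mg/L = 222.4 g/h  (m^3/h * mg/L = g/h)
Daily TAN removed = 222.4 * 24 = 5337.6 g/day
Convert to kg/day: 5337.6 / 1000 = 5.3376 kg/day

5.3376 kg/day


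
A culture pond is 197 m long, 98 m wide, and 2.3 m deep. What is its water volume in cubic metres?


Base area = L * W = 197 * 98 = 19306 m^2
Volume = area * depth = 19306 * 2.3 = 44403.8 m^3

44403.8 m^3


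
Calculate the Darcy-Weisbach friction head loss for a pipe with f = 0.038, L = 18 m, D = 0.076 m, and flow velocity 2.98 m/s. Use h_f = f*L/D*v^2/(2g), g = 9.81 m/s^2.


v^2 = 2.98^2 = 8.8804 m^2/s^2
L/D = 18/0.076 = 236.84211
h_f = f*(L/D)*v^2/(2g) = 0.038 * 236.84211 * 8.8804 / 19.62 = 4.07358 m

4.07358 m


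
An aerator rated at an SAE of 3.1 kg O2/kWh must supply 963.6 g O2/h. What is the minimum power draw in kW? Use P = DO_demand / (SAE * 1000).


SAE in g O2/kWh = 3.1 * 1000 = 3100 g/kWh
P = DO_demand / SAE_g = 963.6 / 3100 = 0.310839 kW

0.310839 kW


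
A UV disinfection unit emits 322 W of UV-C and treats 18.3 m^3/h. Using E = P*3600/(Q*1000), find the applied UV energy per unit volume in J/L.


Energy delivered per hour = 322 W * 3600 s = 1159200 J/h
Volume treated per hour = 18.3 m^3/h * 1000 = 18300 L/h
dose = 1159200 / 18300 = 63.3443 J/L

63.3443 J/L


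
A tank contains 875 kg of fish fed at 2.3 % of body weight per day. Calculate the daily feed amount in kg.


Feeding rate fraction = 2.3% / 100 = 0.023
Daily feed = 875 kg * 0.023 = 20.125 kg/day

20.125 kg/day


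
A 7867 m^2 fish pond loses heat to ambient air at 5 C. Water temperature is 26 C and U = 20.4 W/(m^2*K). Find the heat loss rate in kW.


Temperature difference dT = 26 - 5 = 21 K
Heat loss (W) = U * A * dT = 20.4 * 7867 * 21 = 3370222.8 W
Convert to kW: 3370222.8 / 1000 = 3370.2228 kW

3370.2228 kW


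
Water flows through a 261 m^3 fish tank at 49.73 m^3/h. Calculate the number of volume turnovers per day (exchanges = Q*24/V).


Daily flow volume = 49.73 m^3/h * 24 h = 1193.52 m^3/day
Exchanges = daily flow / tank volume = 1193.52 / 261 = 4.57287 exchanges/day

4.57287 exchanges/day


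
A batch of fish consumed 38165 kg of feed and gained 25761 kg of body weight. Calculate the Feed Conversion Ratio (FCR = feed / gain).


FCR = feed consumed / weight gained
FCR = 38165 kg / 25761 kg = 1.4815

1.4815


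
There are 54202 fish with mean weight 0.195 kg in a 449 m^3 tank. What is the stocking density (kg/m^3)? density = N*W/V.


Total biomass = 54202 fish * 0.195 kg = 10569.39 kg
Density = total biomass / volume = 10569.39 / 449 = 23.5398 kg/m^3

23.5398 kg/m^3


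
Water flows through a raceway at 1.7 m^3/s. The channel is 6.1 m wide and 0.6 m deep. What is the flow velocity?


Cross-sectional area = W * d = 6.1 * 0.6 = 3.66 m^2
Velocity = Q / A = 1.7 / 3.66 = 0.464481 m/s

0.464481 m/s


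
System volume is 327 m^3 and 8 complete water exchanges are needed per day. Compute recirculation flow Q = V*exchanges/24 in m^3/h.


Daily recirculation volume = 327 m^3 * 8 = 2616 m^3/day
Flow rate Q = daily volume / 24 h = 2616 / 24 = 109 m^3/h

109 m^3/h


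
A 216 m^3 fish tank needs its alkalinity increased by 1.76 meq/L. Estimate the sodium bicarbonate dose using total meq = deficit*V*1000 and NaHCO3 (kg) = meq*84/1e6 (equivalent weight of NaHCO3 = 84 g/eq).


Tank volume in L = 216 m^3 * 1000 = 216000 L
Total meq required = 1.76 meq/L * 216000 L = 380160 meq
NaHCO3 mass = 380160 meq * 84 mg/meq / 1e6 = 31.9334 kg

31.9334 kg


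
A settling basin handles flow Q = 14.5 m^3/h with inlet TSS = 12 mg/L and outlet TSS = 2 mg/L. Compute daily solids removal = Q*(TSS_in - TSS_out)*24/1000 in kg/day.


Concentration drop: TSS_in - TSS_out = 12 - 2 = 10 mg/L
Hourly solids removed = Q * dTSS = 14.5 m^3/h * 10 mg/L = 145 g/h  (m^3/h * mg/L = g/h)
Daily solids removed = 145 * 24 = 3480 g/day
Convert g to kg: 3480 / 1000 = 3.48 kg/day

3.48 kg/day


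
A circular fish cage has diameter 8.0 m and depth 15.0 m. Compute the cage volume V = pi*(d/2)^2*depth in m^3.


r = d/2 = 8.0/2 = 4 m
Base area = pi*r^2 = pi*4^2 = 50.265482 m^2
Volume = 50.265482 * 15.0 = 753.982 m^3

753.982 m^3


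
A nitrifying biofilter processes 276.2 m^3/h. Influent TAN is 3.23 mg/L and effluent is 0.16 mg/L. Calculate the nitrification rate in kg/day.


Concentration drop: TAN_in - TAN_out = 3.23 - 0.16 = 3.07 mg/L
Hourly TAN removed = Q * dTAN = 276.2 m^3/h * 3.07 mg/L = 847.934 g/h  (m^3/h * mg/L = g/h)
Daily TAN removed = 847.934 * 24 = 20350.416 g/day
Convert to kg/day: 20350.416 / 1000 = 20.350416 kg/day

20.350416 kg/day


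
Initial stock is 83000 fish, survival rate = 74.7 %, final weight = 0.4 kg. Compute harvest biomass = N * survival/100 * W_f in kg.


Survivors = 83000 * 74.7/100 = 62001 fish
Harvest biomass = survivors * W_f = 62001 * 0.4 = 24800.4 kg

24800.4 kg


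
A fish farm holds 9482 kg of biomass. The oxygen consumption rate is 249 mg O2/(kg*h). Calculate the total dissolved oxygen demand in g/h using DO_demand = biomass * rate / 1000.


Total O2 consumption (mg/h) = 9482 kg * 249 mg/(kg*h) = 2361018 mg/h
Convert to g/h: 2361018 / 1000 = 2361.018 g/h

2361.018 g/h


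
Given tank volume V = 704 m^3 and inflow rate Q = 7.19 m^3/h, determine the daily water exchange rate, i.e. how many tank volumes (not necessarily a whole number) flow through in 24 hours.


Daily flow volume = 7.19 m^3/h * 24 h = 172.56 m^3/day
Exchanges = daily flow / tank volume = 172.56 / 704 = 0.245114 exchanges/day

0.245114 exchanges/day


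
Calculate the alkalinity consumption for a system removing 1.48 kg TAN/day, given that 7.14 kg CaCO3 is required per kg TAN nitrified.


Alkalinity factor: 7.14 kg CaCO3 consumed per kg TAN nitrified
alk = 1.48 kg TAN * 7.14 = 10.5672 kg CaCO3/day

10.5672 kg CaCO3/day


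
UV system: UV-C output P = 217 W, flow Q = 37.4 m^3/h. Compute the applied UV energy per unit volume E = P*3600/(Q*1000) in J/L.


Energy delivered per hour = 217 W * 3600 s = 781200 J/h
Volume treated per hour = 37.4 m^3/h * 1000 = 37400 L/h
dose = 781200 / 37400 = 20.8877 J/L

20.8877 J/L


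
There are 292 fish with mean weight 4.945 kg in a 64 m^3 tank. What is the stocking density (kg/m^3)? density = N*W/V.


Total biomass = 292 fish * 4.945 kg = 1443.94 kg
Density = total biomass / volume = 1443.94 / 64 = 22.5616 kg/m^3

22.5616 kg/m^3


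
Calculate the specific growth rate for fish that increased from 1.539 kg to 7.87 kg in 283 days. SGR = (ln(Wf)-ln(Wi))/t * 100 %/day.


ln(W_f) = ln(7.87) = 2.0630581
ln(W_i) = ln(1.539) = 0.43113285
ln(W_f) - ln(W_i) = 2.0630581 - 0.43113285 = 1.6319253
SGR = 1.6319253 / 283 * 100 = 0.576652 %/day

0.576652 %/day


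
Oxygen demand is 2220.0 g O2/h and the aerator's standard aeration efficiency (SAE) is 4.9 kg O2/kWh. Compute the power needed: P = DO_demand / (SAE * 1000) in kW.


SAE in g O2/kWh = 4.9 * 1000 = 4900 g/kWh
P = DO_demand / SAE_g = 2220.0 / 4900 = 0.453061 kW

0.453061 kW


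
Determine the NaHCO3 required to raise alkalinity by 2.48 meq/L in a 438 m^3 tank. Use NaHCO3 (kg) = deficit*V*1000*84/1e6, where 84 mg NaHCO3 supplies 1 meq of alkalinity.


Tank volume in L = 438 m^3 * 1000 = 438000 L
Total meq required = 2.48 meq/L * 438000 L = 1086240 meq
NaHCO3 mass = 1086240 meq * 84 mg/meq / 1e6 = 91.2442 kg

91.2442 kg


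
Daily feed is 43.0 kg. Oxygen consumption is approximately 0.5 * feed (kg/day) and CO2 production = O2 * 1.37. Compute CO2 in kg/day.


O2 = 43.0 * 0.5 = 21.5
CO2 = 21.5 * 1.37 = 29.455

29.455 kg/day


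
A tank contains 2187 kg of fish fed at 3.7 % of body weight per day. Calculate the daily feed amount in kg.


Feeding rate fraction = 3.7% / 100 = 0.037
Daily feed = 2187 kg * 0.037 = 80.919 kg/day

80.919 kg/day


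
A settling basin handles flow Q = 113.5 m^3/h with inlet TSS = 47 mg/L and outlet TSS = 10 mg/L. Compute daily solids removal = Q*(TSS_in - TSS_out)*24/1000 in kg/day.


Concentration drop: TSS_in - TSS_out = 47 - 10 = 37 mg/L
Hourly solids removed = Q * dTSS = 113.5 m^3/h * 37 mg/L = 4199.5 g/h  (m^3/h * mg/L = g/h)
Daily solids removed = 4199.5 * 24 = 100788 g/day
Convert g to kg: 100788 / 1000 = 100.788 kg/day

100.788 kg/day


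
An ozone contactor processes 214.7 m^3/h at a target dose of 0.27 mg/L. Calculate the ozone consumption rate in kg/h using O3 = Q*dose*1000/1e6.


O3 demand (mg/h) = Q * dose * 1000 = 214.7 * 0.27 * 1000 = 57969 mg/h
Convert mg to kg: 57969 / 1e6 = 0.057969 kg/h

0.057969 kg/h


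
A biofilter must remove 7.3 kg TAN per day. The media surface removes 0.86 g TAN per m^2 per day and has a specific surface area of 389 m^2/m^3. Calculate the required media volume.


A = 7.3*1000 / 0.86 = 8488.3721 m^2
V = 8488.3721 / 389 = 21.821

21.821 m^3


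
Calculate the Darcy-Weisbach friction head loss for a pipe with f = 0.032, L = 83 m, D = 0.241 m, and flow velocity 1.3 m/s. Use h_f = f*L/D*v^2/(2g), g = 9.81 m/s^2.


v^2 = 1.3^2 = 1.69 m^2/s^2
L/D = 83/0.241 = 344.39834
h_f = f*(L/D)*v^2/(2g) = 0.032 * 344.39834 * 1.69 / 19.62 = 0.94929 m

0.94929 m


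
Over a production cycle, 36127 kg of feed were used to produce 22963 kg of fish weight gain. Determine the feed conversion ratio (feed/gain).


FCR = feed consumed / weight gained
FCR = 36127 kg / 22963 kg = 1.57327

1.57327


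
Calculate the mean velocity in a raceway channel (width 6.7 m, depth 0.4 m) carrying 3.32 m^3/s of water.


Cross-sectional area = W * d = 6.7 * 0.4 = 2.68 m^2
Velocity = Q / A = 3.32 / 2.68 = 1.23881 m/s

1.23881 m/s


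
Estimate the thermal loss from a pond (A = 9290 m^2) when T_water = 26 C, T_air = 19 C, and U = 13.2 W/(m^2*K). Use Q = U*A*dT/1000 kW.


Temperature difference dT = 26 - 19 = 7 K
Heat loss (W) = U * A * dT = 13.2 * 9290 * 7 = 858396 W
Convert to kW: 858396 / 1000 = 858.396 kW

858.396 kW


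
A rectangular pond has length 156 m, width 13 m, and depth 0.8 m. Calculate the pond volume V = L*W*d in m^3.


Base area = L * W = 156 * 13 = 2028 m^2
Volume = area * depth = 2028 * 0.8 = 1622.4 m^3

1622.4 m^3


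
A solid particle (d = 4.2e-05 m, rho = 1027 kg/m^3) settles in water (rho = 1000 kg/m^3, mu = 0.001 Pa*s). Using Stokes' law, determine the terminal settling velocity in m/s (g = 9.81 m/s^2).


Density difference: rho_p - rho_f = 1027 - 1000 = 27 kg/m^3
d^2 = (4.2e-05)^2 = 1.764e-09 m^2
Numerator = (rho_p - rho_f) * g * d^2 = 27 * 9.81 * 1.764e-09 = 4.6723068e-07
Denominator = 18 * mu = 18 * 0.001 = 0.018
v_s = 4.6723068e-07 / 0.018 = 2.59573e-05 m/s
Check: Re = rho_f * v_s * d / mu = 1000 * 2.59573e-05 * 4.2e-05 / 0.001 = 0.00109 < 1, so Stokes' law applies.

2.59573e-05 m/s


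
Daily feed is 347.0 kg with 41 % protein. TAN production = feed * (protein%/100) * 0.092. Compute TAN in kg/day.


Protein in feed = 347.0 * 41/100 = 142.27 kg/day
TAN = protein * 0.092 = 142.27 * 0.092 = 13.08884 kg/day

13.08884 kg/day


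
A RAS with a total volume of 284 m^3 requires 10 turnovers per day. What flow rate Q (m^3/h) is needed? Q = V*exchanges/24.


Daily recirculation volume = 284 m^3 * 10 = 2840 m^3/day
Flow rate Q = daily volume / 24 h = 2840 / 24 = 118.333 m^3/h

118.333 m^3/h


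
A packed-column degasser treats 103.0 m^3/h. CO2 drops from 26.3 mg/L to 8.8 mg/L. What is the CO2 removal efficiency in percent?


CO2_out / CO2_in = 8.8 / 26.3 = 0.33460076
Fraction remaining = 0.33460076
efficiency = (1 - 0.33460076) * 100 = 66.5399 %

66.5399 %


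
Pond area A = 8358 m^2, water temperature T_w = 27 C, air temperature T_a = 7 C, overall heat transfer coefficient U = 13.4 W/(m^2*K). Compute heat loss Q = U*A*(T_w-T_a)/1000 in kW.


Temperature difference dT = 27 - 7 = 20 K
Heat loss (W) = U * A * dT = 13.4 * 8358 * 20 = 2239944 W
Convert to kW: 2239944 / 1000 = 2239.944 kW

2239.944 kW


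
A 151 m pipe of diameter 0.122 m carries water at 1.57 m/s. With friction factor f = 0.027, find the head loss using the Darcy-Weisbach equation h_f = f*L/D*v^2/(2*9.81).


v^2 = 1.57^2 = 2.4649 m^2/s^2
L/D = 151/0.122 = 1237.7049
h_f = f*(L/D)*v^2/(2g) = 0.027 * 1237.7049 * 2.4649 / 19.62 = 4.19837 m

4.19837 m


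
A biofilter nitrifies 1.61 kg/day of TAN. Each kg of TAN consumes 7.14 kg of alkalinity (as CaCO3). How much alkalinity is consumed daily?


Alkalinity factor: 7.14 kg CaCO3 consumed per kg TAN nitrified
alk = 1.61 kg TAN * 7.14 = 11.4954 kg CaCO3/day

11.4954 kg CaCO3/day


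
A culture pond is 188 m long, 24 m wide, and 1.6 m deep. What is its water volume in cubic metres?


Base area = L * W = 188 * 24 = 4512 m^2
Volume = area * depth = 4512 * 1.6 = 7219.2 m^3

7219.2 m^3


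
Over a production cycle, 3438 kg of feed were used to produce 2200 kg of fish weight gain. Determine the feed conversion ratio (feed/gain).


FCR = feed consumed / weight gained
FCR = 3438 kg / 2200 kg = 1.56273

1.56273


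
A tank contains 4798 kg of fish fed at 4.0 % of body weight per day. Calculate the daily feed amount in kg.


Feeding rate fraction = 4.0% / 100 = 0.04
Daily feed = 4798 kg * 0.04 = 191.92 kg/day

191.92 kg/day


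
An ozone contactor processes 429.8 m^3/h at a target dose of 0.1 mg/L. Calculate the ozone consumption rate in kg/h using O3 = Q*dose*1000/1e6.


O3 demand (mg/h) = Q * dose * 1000 = 429.8 * 0.1 * 1000 = 42980 mg/h
Convert mg to kg: 42980 / 1e6 = 0.04298 kg/h

0.04298 kg/h


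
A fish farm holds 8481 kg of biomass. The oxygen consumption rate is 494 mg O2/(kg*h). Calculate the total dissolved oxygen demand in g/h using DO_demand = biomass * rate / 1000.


Total O2 consumption (mg/h) = 8481 kg * 494 mg/(kg*h) = 4189614 mg/h
Convert to g/h: 4189614 / 1000 = 4189.614 g/h

4189.614 g/h


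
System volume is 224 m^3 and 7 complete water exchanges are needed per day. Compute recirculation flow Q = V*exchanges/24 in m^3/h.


Daily recirculation volume = 224 m^3 * 7 = 1568 m^3/day
Flow rate Q = daily volume / 24 h = 1568 / 24 = 65.3333 m^3/h

65.3333 m^3/h


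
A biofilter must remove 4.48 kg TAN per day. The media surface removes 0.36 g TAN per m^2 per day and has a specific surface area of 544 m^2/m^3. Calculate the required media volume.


A = 4.48*1000 / 0.36 = 12444.444 m^2
V = 12444.444 / 544 = 22.8758

22.8758 m^3


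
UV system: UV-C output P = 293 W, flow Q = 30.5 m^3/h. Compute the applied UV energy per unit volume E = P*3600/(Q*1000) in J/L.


Energy delivered per hour = 293 W * 3600 s = 1054800 J/h
Volume treated per hour = 30.5 m^3/h * 1000 = 30500 L/h
dose = 1054800 / 30500 = 34.5836 J/L

34.5836 J/L


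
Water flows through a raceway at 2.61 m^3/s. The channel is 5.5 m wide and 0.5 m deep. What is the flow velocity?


Cross-sectional area = W * d = 5.5 * 0.5 = 2.75 m^2
Velocity = Q / A = 2.61 / 2.75 = 0.949091 m/s

0.949091 m/s


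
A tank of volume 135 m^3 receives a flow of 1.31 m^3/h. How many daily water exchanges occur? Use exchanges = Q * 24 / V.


Daily flow volume = 1.31 m^3/h * 24 h = 31.44 m^3/day
Exchanges = daily flow / tank volume = 31.44 / 135 = 0.232889 exchanges/day

0.232889 exchanges/day


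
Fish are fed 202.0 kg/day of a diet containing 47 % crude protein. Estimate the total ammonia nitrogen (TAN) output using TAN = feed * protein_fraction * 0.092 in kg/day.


Protein in feed = 202.0 * 47/100 = 94.94 kg/day
TAN = protein * 0.092 = 94.94 * 0.092 = 8.73448 kg/day

8.73448 kg/day


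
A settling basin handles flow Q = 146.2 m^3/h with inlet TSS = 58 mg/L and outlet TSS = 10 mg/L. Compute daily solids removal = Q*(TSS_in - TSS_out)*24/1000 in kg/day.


Concentration drop: TSS_in - TSS_out = 58 - 10 = 48 mg/L
Hourly solids removed = Q * dTSS = 146.2 m^3/h * 48 mg/L = 7017.6 g/h  (m^3/h * mg/L = g/h)
Daily solids removed = 7017.6 * 24 = 168422.4 g/day
Convert g to kg: 168422.4 / 1000 = 168.4224 kg/day

168.4224 kg/day


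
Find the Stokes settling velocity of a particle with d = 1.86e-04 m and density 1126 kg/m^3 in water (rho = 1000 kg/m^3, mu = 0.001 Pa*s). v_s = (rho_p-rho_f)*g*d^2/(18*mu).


Density difference: rho_p - rho_f = 1126 - 1000 = 126 kg/m^3
d^2 = (1.86e-04)^2 = 3.4596e-08 m^2
Numerator = (rho_p - rho_f) * g * d^2 = 126 * 9.81 * 3.4596e-08 = 4.2762732e-05
Denominator = 18 * mu = 18 * 0.001 = 0.018
v_s = 4.2762732e-05 / 0.018 = 0.00237571 m/s
Check: Re = rho_f * v_s * d / mu = 1000 * 0.00237571 * 1.86e-04 / 0.001 = 0.442 < 1, so Stokes' law applies.

0.00237571 m/s


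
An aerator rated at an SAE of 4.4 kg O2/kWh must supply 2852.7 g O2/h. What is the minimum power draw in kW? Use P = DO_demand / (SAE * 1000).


SAE in g O2/kWh = 4.4 * 1000 = 4400 g/kWh
P = DO_demand / SAE_g = 2852.7 / 4400 = 0.648341 kW

0.648341 kW


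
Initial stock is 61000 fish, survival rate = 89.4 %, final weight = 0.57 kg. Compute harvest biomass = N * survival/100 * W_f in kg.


Survivors = 61000 * 89.4/100 = 54534 fish
Harvest biomass = survivors * W_f = 54534 * 0.57 = 31084.38 kg

31084.38 kg


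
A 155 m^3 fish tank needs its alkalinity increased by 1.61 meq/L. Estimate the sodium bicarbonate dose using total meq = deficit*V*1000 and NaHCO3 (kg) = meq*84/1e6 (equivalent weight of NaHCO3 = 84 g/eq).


Tank volume in L = 155 m^3 * 1000 = 155000 L
Total meq required = 1.61 meq/L * 155000 L = 249550 meq
NaHCO3 mass = 249550 meq * 84 mg/meq / 1e6 = 20.9622 kg

20.9622 kg


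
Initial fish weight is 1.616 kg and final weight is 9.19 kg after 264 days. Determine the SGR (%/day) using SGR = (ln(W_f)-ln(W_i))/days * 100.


ln(W_f) = ln(9.19) = 2.2181159
ln(W_i) = ln(1.616) = 0.47995396
ln(W_f) - ln(W_i) = 2.2181159 - 0.47995396 = 1.7381619
SGR = 1.7381619 / 264 * 100 = 0.658395 %/day

0.658395 %/day


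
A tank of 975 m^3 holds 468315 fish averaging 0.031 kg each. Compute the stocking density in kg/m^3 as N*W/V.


Total biomass = 468315 fish * 0.031 kg = 14517.765 kg
Density = total biomass / volume = 14517.765 / 975 = 14.89 kg/m^3

14.89 kg/m^3


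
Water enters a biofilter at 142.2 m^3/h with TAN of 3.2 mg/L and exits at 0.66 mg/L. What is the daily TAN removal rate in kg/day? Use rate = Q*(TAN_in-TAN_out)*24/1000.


Concentration drop: TAN_in - TAN_out = 3.2 - 0.66 = 2.54 mg/L
Hourly TAN removed = Q * dTAN = 142.2 m^3/h * 2.54 mg/L = 361.188 g/h  (m^3/h * mg/L = g/h)
Daily TAN removed = 361.188 * 24 = 8668.512 g/day
Convert to kg/day: 8668.512 / 1000 = 8.668512 kg/day

8.668512 kg/day


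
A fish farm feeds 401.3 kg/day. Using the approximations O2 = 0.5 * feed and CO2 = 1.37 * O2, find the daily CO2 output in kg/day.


O2 = 401.3 * 0.5 = 200.65
CO2 = 200.65 * 1.37 = 274.8905

274.8905 kg/day


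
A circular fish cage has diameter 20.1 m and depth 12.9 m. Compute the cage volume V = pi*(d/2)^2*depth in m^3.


r = d/2 = 20.1/2 = 10.05 m
Base area = pi*r^2 = pi*10.05^2 = 317.30871 m^2
Volume = 317.30871 * 12.9 = 4093.28 m^3

4093.28 m^3


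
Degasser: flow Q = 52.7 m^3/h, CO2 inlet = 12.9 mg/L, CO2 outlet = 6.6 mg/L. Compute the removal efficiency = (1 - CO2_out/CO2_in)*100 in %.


CO2_out / CO2_in = 6.6 / 12.9 = 0.51162791
Fraction remaining = 0.51162791
efficiency = (1 - 0.51162791) * 100 = 48.8372 %

48.8372 %


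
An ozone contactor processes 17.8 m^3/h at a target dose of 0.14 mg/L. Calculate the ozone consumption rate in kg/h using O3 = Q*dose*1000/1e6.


O3 demand (mg/h) = Q * dose * 1000 = 17.8 * 0.14 * 1000 = 2492 mg/h
Convert mg to kg: 2492 / 1e6 = 0.002492 kg/h

0.002492 kg/h


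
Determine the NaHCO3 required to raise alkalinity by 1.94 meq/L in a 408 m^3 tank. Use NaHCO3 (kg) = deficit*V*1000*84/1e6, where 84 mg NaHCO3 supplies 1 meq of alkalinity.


Tank volume in L = 408 m^3 * 1000 = 408000 L
Total meq required = 1.94 meq/L * 408000 L = 791520 meq
NaHCO3 mass = 791520 meq * 84 mg/meq / 1e6 = 66.4877 kg

66.4877 kg


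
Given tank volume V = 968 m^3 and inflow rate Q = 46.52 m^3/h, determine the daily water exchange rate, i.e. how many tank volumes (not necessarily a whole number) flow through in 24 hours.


Daily flow volume = 46.52 m^3/h * 24 h = 1116.48 m^3/day
Exchanges = daily flow / tank volume = 1116.48 / 968 = 1.15339 exchanges/day

1.15339 exchanges/day


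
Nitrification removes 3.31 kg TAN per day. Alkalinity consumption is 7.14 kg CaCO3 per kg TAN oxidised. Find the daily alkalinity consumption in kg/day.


Alkalinity factor: 7.14 kg CaCO3 consumed per kg TAN nitrified
alk = 3.31 kg TAN * 7.14 = 23.6334 kg CaCO3/day

23.6334 kg CaCO3/day


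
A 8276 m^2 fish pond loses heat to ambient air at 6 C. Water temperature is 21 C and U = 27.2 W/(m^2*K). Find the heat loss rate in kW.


Temperature difference dT = 21 - 6 = 15 K
Heat loss (W) = U * A * dT = 27.2 * 8276 * 15 = 3376608 W
Convert to kW: 3376608 / 1000 = 3376.608 kW

3376.608 kW


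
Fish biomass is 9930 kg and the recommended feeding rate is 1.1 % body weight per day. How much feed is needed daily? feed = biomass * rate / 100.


Feeding rate fraction = 1.1% / 100 = 0.011
Daily feed = 9930 kg * 0.011 = 109.23 kg/day

109.23 kg/day


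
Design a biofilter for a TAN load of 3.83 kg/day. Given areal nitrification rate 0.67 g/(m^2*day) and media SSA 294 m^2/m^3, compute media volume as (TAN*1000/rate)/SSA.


A = 3.83*1000 / 0.67 = 5716.4179 m^2
V = 5716.4179 / 294 = 19.4436

19.4436 m^3


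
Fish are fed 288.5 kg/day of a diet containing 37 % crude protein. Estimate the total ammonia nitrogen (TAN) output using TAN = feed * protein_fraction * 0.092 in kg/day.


Protein in feed = 288.5 * 37/100 = 106.745 kg/day
TAN = protein * 0.092 = 106.745 * 0.092 = 9.82054 kg/day

9.82054 kg/day


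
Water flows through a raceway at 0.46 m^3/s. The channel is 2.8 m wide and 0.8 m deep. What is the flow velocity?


Cross-sectional area = W * d = 2.8 * 0.8 = 2.24 m^2
Velocity = Q / A = 0.46 / 2.24 = 0.205357 m/s

0.205357 m/s


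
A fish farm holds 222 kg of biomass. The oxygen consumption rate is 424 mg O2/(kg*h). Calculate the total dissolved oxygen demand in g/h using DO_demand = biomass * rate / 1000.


Total O2 consumption (mg/h) = 222 kg * 424 mg/(kg*h) = 94128 mg/h
Convert to g/h: 94128 / 1000 = 94.128 g/h

94.128 g/h


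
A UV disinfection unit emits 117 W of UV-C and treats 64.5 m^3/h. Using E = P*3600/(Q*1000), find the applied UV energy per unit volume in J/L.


Energy delivered per hour = 117 W * 3600 s = 421200 J/h
Volume treated per hour = 64.5 m^3/h * 1000 = 64500 L/h
dose = 421200 / 64500 = 6.53023 J/L

6.53023 J/L


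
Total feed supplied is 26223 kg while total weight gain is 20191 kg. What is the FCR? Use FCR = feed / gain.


FCR = feed consumed / weight gained
FCR = 26223 kg / 20191 kg = 1.29875

1.29875


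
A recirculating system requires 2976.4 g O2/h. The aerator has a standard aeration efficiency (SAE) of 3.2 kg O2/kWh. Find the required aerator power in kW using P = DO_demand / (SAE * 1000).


SAE in g O2/kWh = 3.2 * 1000 = 3200 g/kWh
P = DO_demand / SAE_g = 2976.4 / 3200 = 0.930125 kW

0.930125 kW


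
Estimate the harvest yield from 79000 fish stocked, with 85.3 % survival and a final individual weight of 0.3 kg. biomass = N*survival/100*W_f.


Survivors = 79000 * 85.3/100 = 67387 fish
Harvest biomass = survivors * W_f = 67387 * 0.3 = 20216.1 kg

20216.1 kg


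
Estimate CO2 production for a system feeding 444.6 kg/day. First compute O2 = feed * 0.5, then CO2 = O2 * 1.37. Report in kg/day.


O2 = 444.6 * 0.5 = 222.3
CO2 = 222.3 * 1.37 = 304.551

304.551 kg/day


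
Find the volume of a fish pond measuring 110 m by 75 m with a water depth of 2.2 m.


Base area = L * W = 110 * 75 = 8250 m^2
Volume = area * depth = 8250 * 2.2 = 18150 m^3

18150 m^3


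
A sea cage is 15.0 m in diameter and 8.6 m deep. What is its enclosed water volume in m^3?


r = d/2 = 15.0/2 = 7.5 m
Base area = pi*r^2 = pi*7.5^2 = 176.71459 m^2
Volume = 176.71459 * 8.6 = 1519.75 m^3

1519.75 m^3


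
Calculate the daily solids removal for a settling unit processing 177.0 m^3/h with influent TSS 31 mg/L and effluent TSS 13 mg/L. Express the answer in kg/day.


Concentration drop: TSS_in - TSS_out = 31 - 13 = 18 mg/L
Hourly solids removed = Q * dTSS = 177.0 m^3/h * 18 mg/L = 3186 g/h  (m^3/h * mg/L = g/h)
Daily solids removed = 3186 * 24 = 76464 g/day
Convert g to kg: 76464 / 1000 = 76.464 kg/day

76.464 kg/day


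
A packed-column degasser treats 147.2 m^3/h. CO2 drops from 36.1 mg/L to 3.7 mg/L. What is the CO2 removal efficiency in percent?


CO2_out / CO2_in = 3.7 / 36.1 = 0.10249307
Fraction remaining = 0.10249307
efficiency = (1 - 0.10249307) * 100 = 89.7507 %

89.7507 %


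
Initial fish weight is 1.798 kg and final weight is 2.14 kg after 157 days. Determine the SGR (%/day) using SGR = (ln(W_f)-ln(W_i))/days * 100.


ln(W_f) = ln(2.14) = 0.76080583
ln(W_i) = ln(1.798) = 0.58667494
ln(W_f) - ln(W_i) = 0.76080583 - 0.58667494 = 0.17413089
SGR = 0.17413089 / 157 * 100 = 0.110911 %/day

0.110911 %/day


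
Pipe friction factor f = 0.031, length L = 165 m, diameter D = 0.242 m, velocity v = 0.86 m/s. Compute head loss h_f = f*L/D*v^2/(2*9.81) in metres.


v^2 = 0.86^2 = 0.7396 m^2/s^2
L/D = 165/0.242 = 681.81818
h_f = f*(L/D)*v^2/(2g) = 0.031 * 681.81818 * 0.7396 / 19.62 = 0.796761 m

0.796761 m


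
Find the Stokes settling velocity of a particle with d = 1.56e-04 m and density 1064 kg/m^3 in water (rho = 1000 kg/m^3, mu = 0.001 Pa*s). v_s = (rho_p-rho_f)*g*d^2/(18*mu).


Density difference: rho_p - rho_f = 1064 - 1000 = 64 kg/m^3
d^2 = (1.56e-04)^2 = 2.4336e-08 m^2
Numerator = (rho_p - rho_f) * g * d^2 = 64 * 9.81 * 2.4336e-08 = 1.5279114e-05
Denominator = 18 * mu = 18 * 0.001 = 0.018
v_s = 1.5279114e-05 / 0.018 = 8.4884e-04 m/s
Check: Re = rho_f * v_s * d / mu = 1000 * 8.4884e-04 * 1.56e-04 / 0.001 = 0.132 < 1, so Stokes' law applies.

8.4884e-04 m/s


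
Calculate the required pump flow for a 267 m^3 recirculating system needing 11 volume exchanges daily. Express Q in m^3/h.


Daily recirculation volume = 267 m^3 * 11 = 2937 m^3/day
Flow rate Q = daily volume / 24 h = 2937 / 24 = 122.375 m^3/h

122.375 m^3/h


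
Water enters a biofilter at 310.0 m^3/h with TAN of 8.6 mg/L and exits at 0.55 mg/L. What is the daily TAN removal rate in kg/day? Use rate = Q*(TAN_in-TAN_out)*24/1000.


Concentration drop: TAN_in - TAN_out = 8.6 - 0.55 = 8.05 mg/L
Hourly TAN removed = Q * dTAN = 310.0 m^3/h * 8.05 mg/L = 2495.5 g/h  (m^3/h * mg/L = g/h)
Daily TAN removed = 2495.5 * 24 = 59892 g/day
Convert to kg/day: 59892 / 1000 = 59.892 kg/day

59.892 kg/day


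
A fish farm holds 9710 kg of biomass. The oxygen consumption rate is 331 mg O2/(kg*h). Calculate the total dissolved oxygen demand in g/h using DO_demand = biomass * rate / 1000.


Total O2 consumption (mg/h) = 9710 kg * 331 mg/(kg*h) = 3214010 mg/h
Convert to g/h: 3214010 / 1000 = 3214.01 g/h

3214.01 g/h


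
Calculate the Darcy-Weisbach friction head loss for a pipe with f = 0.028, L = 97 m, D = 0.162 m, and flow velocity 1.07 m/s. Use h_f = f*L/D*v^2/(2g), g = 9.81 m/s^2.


v^2 = 1.07^2 = 1.1449 m^2/s^2
L/D = 97/0.162 = 598.76543
h_f = f*(L/D)*v^2/(2g) = 0.028 * 598.76543 * 1.1449 / 19.62 = 0.978325 m

0.978325 m


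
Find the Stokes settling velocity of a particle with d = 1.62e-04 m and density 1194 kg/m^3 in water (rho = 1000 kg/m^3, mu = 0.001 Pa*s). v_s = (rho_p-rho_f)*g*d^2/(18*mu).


Density difference: rho_p - rho_f = 1194 - 1000 = 194 kg/m^3
d^2 = (1.62e-04)^2 = 2.6244e-08 m^2
Numerator = (rho_p - rho_f) * g * d^2 = 194 * 9.81 * 2.6244e-08 = 4.9946006e-05
Denominator = 18 * mu = 18 * 0.001 = 0.018
v_s = 4.9946006e-05 / 0.018 = 0.00277478 m/s
Check: Re = rho_f * v_s * d / mu = 1000 * 0.00277478 * 1.62e-04 / 0.001 = 0.45 < 1, so Stokes' law applies.

0.00277478 m/s


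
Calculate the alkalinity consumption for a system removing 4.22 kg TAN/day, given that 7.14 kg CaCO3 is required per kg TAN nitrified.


Alkalinity factor: 7.14 kg CaCO3 consumed per kg TAN nitrified
alk = 4.22 kg TAN * 7.14 = 30.1308 kg CaCO3/day

30.1308 kg CaCO3/day


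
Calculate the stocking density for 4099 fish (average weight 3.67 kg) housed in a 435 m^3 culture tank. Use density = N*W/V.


Total biomass = 4099 fish * 3.67 kg = 15043.33 kg
Density = total biomass / volume = 15043.33 / 435 = 34.5824 kg/m^3

34.5824 kg/m^3


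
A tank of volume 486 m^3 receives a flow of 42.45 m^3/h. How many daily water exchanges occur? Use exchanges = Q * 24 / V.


Daily flow volume = 42.45 m^3/h * 24 h = 1018.8 m^3/day
Exchanges = daily flow / tank volume = 1018.8 / 486 = 2.0963 exchanges/day

2.0963 exchanges/day


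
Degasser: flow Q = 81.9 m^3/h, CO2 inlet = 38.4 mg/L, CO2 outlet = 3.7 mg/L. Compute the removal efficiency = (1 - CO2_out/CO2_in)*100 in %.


CO2_out / CO2_in = 3.7 / 38.4 = 0.096354167
Fraction remaining = 0.096354167
efficiency = (1 - 0.096354167) * 100 = 90.3646 %

90.3646 %


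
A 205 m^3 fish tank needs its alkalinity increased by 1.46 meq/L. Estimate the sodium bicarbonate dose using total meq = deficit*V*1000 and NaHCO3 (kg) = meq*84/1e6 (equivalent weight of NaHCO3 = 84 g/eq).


Tank volume in L = 205 m^3 * 1000 = 205000 L
Total meq required = 1.46 meq/L * 205000 L = 299300 meq
NaHCO3 mass = 299300 meq * 84 mg/meq / 1e6 = 25.1412 kg

25.1412 kg


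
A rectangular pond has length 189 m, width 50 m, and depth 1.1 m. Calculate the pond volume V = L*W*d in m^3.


Base area = L * W = 189 * 50 = 9450 m^2
Volume = area * depth = 9450 * 1.1 = 10395 m^3

10395 m^3


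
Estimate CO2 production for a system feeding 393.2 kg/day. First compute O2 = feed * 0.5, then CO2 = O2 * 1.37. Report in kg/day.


O2 = 393.2 * 0.5 = 196.6
CO2 = 196.6 * 1.37 = 269.342

269.342 kg/day


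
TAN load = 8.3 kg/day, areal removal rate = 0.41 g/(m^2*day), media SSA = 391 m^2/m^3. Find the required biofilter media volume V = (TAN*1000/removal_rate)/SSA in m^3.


A = 8.3*1000 / 0.41 = 20243.902 m^2
V = 20243.902 / 391 = 51.7747

51.7747 m^3


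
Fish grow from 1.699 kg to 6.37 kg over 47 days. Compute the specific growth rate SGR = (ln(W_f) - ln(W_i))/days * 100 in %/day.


ln(W_f) = ln(6.37) = 1.8515995
ln(W_i) = ln(1.699) = 0.53003984
ln(W_f) - ln(W_i) = 1.8515995 - 0.53003984 = 1.3215597
SGR = 1.3215597 / 47 * 100 = 2.81183 %/day

2.81183 %/day


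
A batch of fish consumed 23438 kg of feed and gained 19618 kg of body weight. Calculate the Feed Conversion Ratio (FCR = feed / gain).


FCR = feed consumed / weight gained
FCR = 23438 kg / 19618 kg = 1.19472

1.19472


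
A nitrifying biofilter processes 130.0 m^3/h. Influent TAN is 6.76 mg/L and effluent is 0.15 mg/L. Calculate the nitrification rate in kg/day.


Concentration drop: TAN_in - TAN_out = 6.76 - 0.15 = 6.61 mg/L
Hourly TAN removed = Q * dTAN = 130.0 m^3/h * 6.61 mg/L = 859.3 g/h  (m^3/h * mg/L = g/h)
Daily TAN removed = 859.3 * 24 = 20623.2 g/day
Convert to kg/day: 20623.2 / 1000 = 20.6232 kg/day

20.6232 kg/day


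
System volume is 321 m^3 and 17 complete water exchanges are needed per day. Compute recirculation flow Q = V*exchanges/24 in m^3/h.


Daily recirculation volume = 321 m^3 * 17 = 5457 m^3/day
Flow rate Q = daily volume / 24 h = 5457 / 24 = 227.375 m^3/h

227.375 m^3/h


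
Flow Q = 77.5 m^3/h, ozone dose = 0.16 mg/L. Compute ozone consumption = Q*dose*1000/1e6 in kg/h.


O3 demand (mg/h) = Q * dose * 1000 = 77.5 * 0.16 * 1000 = 12400 mg/h
Convert mg to kg: 12400 / 1e6 = 0.0124 kg/h

0.0124 kg/h


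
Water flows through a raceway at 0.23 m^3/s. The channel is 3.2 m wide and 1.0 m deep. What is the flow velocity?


Cross-sectional area = W * d = 3.2 * 1.0 = 3.2 m^2
Velocity = Q / A = 0.23 / 3.2 = 0.071875 m/s

0.071875 m/s


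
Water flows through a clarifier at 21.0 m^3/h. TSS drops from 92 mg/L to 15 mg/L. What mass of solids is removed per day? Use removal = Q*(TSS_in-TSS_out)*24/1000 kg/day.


Concentration drop: TSS_in - TSS_out = 92 - 15 = 77 mg/L
Hourly solids removed = Q * dTSS = 21.0 m^3/h * 77 mg/L = 1617 g/h  (m^3/h * mg/L = g/h)
Daily solids removed = 1617 * 24 = 38808 g/day
Convert g to kg: 38808 / 1000 = 38.808 kg/day

38.808 kg/day


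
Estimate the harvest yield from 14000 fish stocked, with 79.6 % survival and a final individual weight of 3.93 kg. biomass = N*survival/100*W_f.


Survivors = 14000 * 79.6/100 = 11144 fish
Harvest biomass = survivors * W_f = 11144 * 3.93 = 43795.92 kg

43795.92 kg


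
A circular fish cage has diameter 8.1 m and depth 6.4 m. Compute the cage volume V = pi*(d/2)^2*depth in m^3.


r = d/2 = 8.1/2 = 4.05 m
Base area = pi*r^2 = pi*4.05^2 = 51.529974 m^2
Volume = 51.529974 * 6.4 = 329.792 m^3

329.792 m^3


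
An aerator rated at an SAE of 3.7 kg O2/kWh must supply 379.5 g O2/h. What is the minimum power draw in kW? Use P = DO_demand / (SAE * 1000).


SAE in g O2/kWh = 3.7 * 1000 = 3700 g/kWh
P = DO_demand / SAE_g = 379.5 / 3700 = 0.102568 kW

0.102568 kW


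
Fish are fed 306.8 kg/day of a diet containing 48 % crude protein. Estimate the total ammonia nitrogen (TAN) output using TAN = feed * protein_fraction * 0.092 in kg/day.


Protein in feed = 306.8 * 48/100 = 147.264 kg/day
TAN = protein * 0.092 = 147.264 * 0.092 = 13.548288 kg/day

13.548288 kg/day


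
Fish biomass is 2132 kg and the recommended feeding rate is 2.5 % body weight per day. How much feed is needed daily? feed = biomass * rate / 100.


Feeding rate fraction = 2.5% / 100 = 0.025
Daily feed = 2132 kg * 0.025 = 53.3 kg/day

53.3 kg/day


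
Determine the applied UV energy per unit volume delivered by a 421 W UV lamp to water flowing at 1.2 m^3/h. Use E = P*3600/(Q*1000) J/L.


Energy delivered per hour = 421 W * 3600 s = 1515600 J/h
Volume treated per hour = 1.2 m^3/h * 1000 = 1200 L/h
dose = 1515600 / 1200 = 1263 J/L

1263 J/L


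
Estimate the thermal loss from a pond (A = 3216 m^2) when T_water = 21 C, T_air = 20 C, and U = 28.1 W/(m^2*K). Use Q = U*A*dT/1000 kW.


Temperature difference dT = 21 - 20 = 1 K
Heat loss (W) = U * A * dT = 28.1 * 3216 * 1 = 90369.6 W
Convert to kW: 90369.6 / 1000 = 90.3696 kW

90.3696 kW


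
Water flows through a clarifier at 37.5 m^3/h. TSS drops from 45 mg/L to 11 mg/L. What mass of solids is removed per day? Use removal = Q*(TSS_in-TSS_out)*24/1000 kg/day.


Concentration drop: TSS_in - TSS_out = 45 - 11 = 34 mg/L
Hourly solids removed = Q * dTSS = 37.5 m^3/h * 34 mg/L = 1275 g/h  (m^3/h * mg/L = g/h)
Daily solids removed = 1275 * 24 = 30600 g/day
Convert g to kg: 30600 / 1000 = 30.6 kg/day

30.6 kg/day


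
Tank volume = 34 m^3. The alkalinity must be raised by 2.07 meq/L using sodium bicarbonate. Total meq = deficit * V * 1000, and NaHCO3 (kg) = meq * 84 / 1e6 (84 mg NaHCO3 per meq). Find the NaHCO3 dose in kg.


Tank volume in L = 34 m^3 * 1000 = 34000 L
Total meq required = 2.07 meq/L * 34000 L = 70380 meq
NaHCO3 mass = 70380 meq * 84 mg/meq / 1e6 = 5.91192 kg

5.91192 kg


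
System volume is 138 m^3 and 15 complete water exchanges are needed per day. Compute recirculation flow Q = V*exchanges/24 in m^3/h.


Daily recirculation volume = 138 m^3 * 15 = 2070 m^3/day
Flow rate Q = daily volume / 24 h = 2070 / 24 = 86.25 m^3/h

86.25 m^3/h


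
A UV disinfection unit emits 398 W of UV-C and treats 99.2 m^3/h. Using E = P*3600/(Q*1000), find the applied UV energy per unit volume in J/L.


Energy delivered per hour = 398 W * 3600 s = 1432800 J/h
Volume treated per hour = 99.2 m^3/h * 1000 = 99200 L/h
dose = 1432800 / 99200 = 14.4435 J/L

14.4435 J/L


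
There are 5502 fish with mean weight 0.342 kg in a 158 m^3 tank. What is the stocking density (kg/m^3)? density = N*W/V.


Total biomass = 5502 fish * 0.342 kg = 1881.684 kg
Density = total biomass / volume = 1881.684 / 158 = 11.9094 kg/m^3

11.9094 kg/m^3


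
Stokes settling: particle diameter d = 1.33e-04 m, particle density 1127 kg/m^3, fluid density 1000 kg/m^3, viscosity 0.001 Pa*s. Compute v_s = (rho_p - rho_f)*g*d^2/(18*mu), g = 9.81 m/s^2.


Density difference: rho_p - rho_f = 1127 - 1000 = 127 kg/m^3
d^2 = (1.33e-04)^2 = 1.7689e-08 m^2
Numerator = (rho_p - rho_f) * g * d^2 = 127 * 9.81 * 1.7689e-08 = 2.2038194e-05
Denominator = 18 * mu = 18 * 0.001 = 0.018
v_s = 2.2038194e-05 / 0.018 = 0.00122434 m/s
Check: Re = rho_f * v_s * d / mu = 1000 * 0.00122434 * 1.33e-04 / 0.001 = 0.163 < 1, so Stokes' law applies.

0.00122434 m/s


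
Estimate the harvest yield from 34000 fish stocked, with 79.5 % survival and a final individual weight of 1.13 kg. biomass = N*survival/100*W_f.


Survivors = 34000 * 79.5/100 = 27030 fish
Harvest biomass = survivors * W_f = 27030 * 1.13 = 30543.9 kg

30543.9 kg


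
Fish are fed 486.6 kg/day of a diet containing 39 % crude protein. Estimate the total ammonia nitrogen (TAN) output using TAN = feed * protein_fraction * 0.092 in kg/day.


Protein in feed = 486.6 * 39/100 = 189.774 kg/day
TAN = protein * 0.092 = 189.774 * 0.092 = 17.459208 kg/day

17.459208 kg/day


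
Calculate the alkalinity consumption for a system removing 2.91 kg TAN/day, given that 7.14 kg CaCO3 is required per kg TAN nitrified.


Alkalinity factor: 7.14 kg CaCO3 consumed per kg TAN nitrified
alk = 2.91 kg TAN * 7.14 = 20.7774 kg CaCO3/day

20.7774 kg CaCO3/day


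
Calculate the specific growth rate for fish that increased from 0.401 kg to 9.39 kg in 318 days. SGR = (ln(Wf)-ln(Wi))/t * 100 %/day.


ln(W_f) = ln(9.39) = 2.2396453
ln(W_i) = ln(0.401) = -0.91379385
ln(W_f) - ln(W_i) = 2.2396453 - -0.91379385 = 3.1534391
SGR = 3.1534391 / 318 * 100 = 0.991648 %/day

0.991648 %/day


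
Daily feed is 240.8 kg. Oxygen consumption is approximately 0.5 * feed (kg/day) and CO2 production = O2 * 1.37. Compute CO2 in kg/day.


O2 = 240.8 * 0.5 = 120.4
CO2 = 120.4 * 1.37 = 164.948

164.948 kg/day


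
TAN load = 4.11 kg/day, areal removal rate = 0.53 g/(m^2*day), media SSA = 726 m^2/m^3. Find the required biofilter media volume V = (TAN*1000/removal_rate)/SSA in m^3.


A = 4.11*1000 / 0.53 = 7754.717 m^2
V = 7754.717 / 726 = 10.6814

10.6814 m^3


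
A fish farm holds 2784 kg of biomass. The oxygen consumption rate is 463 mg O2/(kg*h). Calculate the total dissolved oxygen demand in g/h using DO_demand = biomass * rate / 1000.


Total O2 consumption (mg/h) = 2784 kg * 463 mg/(kg*h) = 1288992 mg/h
Convert to g/h: 1288992 / 1000 = 1288.992 g/h

1288.992 g/h


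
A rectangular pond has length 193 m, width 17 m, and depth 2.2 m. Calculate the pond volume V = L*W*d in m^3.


Base area = L * W = 193 * 17 = 3281 m^2
Volume = area * depth = 3281 * 2.2 = 7218.2 m^3

7218.2 m^3


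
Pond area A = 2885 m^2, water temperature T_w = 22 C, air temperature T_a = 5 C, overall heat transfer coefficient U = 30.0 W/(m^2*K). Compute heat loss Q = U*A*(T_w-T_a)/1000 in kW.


Temperature difference dT = 22 - 5 = 17 K
Heat loss (W) = U * A * dT = 30.0 * 2885 * 17 = 1471350 W
Convert to kW: 1471350 / 1000 = 1471.35 kW

1471.35 kW


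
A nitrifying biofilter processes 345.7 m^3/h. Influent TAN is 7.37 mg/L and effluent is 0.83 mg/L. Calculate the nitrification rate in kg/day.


Concentration drop: TAN_in - TAN_out = 7.37 - 0.83 = 6.54 mg/L
Hourly TAN removed = Q * dTAN = 345.7 m^3/h * 6.54 mg/L = 2260.878 g/h  (m^3/h * mg/L = g/h)
Daily TAN removed = 2260.878 * 24 = 54261.072 g/day
Convert to kg/day: 54261.072 / 1000 = 54.261072 kg/day

54.261072 kg/day
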